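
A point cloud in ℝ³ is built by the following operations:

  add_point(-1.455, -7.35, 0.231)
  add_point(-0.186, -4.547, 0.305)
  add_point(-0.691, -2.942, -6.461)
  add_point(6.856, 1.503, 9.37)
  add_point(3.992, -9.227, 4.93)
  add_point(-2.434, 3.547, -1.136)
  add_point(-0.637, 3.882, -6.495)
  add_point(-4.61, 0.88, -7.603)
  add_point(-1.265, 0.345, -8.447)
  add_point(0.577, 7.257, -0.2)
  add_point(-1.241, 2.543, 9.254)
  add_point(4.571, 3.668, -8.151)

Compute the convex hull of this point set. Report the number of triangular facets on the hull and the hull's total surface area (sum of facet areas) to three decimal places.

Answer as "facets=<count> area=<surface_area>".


Points on the hull: [0, 2, 3, 4, 5, 6, 7, 8, 9, 10, 11] (11 of 12).

Per-facet area ½‖(b−a)×(c−a)‖:
  f1: (p10, p4, p3) → 48.4194
  f2: (p2, p8, p7) → 6.7036
  f3: (p0, p10, p7) → 78.7979
  f4: (p0, p10, p4) → 48.1859
  f5: (p0, p2, p7) → 19.7748
  f6: (p0, p2, p4) → 24.0686
  f7: (p5, p10, p7) → 18.8445
  f8: (p9, p10, p3) → 43.5405
  f9: (p9, p5, p10) → 25.1235
  f10: (p9, p5, p7) → 13.8391
  f11: (p11, p9, p3) → 59.5516
  f12: (p11, p4, p3) → 101.9771
  f13: (p11, p8, p7) → 7.8216
  f14: (p11, p2, p4) → 56.7584
  f15: (p11, p2, p8) → 12.5755
  f16: (p6, p9, p7) → 14.8757
  f17: (p6, p11, p7) → 10.5673
  f18: (p6, p11, p9) → 19.6648
Σ area = 611.090

Euler characteristic 11−27+18 = 2 ✓

facets=18 area=611.090


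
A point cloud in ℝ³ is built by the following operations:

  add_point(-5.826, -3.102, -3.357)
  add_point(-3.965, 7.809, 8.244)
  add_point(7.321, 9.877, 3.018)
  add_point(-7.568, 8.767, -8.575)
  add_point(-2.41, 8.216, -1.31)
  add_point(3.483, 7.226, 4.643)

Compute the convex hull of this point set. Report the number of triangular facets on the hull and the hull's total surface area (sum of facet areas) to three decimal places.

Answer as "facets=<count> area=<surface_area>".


facets=6 area=430.607

Extreme-point indices: [0, 1, 2, 3, 5] — 5 of 6 on the boundary.

Per-facet area ½‖(b−a)×(c−a)‖:
  f1: (p0, p2, p3) → 118.0916
  f2: (p1, p2, p3) → 105.7761
  f3: (p1, p0, p3) → 99.5970
  f4: (p5, p0, p2) → 30.6905
  f5: (p5, p1, p2) → 12.2095
  f6: (p5, p1, p0) → 64.2422
Σ area = 430.607

Euler characteristic 5−9+6 = 2 ✓


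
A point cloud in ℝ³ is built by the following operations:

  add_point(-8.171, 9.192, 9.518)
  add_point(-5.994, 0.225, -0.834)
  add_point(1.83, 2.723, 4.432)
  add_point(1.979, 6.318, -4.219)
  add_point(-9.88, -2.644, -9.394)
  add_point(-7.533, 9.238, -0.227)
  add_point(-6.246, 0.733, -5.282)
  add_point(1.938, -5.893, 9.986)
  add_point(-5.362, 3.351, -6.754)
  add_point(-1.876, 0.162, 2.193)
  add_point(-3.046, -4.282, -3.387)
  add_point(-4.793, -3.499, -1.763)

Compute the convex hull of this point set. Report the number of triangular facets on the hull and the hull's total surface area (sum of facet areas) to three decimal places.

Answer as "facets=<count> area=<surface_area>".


Extreme-point indices: [0, 2, 3, 4, 5, 7, 8, 10] — 8 of 12 on the boundary.

Area of each hull facet:
  f1: (p0, p7, p4) → 188.3981
  f2: (p0, p5, p4) → 59.9705
  f3: (p0, p5, p3) → 47.3077
  f4: (p10, p3, p4) → 54.0308
  f5: (p10, p7, p4) → 31.3608
  f6: (p10, p7, p3) → 84.4366
  f7: (p8, p3, p4) → 16.2304
  f8: (p8, p5, p4) → 29.0087
  f9: (p8, p5, p3) → 36.5347
  f10: (p2, p7, p3) → 27.3122
  f11: (p2, p0, p3) → 59.6459
  f12: (p2, p0, p7) → 64.8301
Σ area = 699.066

Euler characteristic 8−18+12 = 2 ✓

facets=12 area=699.066


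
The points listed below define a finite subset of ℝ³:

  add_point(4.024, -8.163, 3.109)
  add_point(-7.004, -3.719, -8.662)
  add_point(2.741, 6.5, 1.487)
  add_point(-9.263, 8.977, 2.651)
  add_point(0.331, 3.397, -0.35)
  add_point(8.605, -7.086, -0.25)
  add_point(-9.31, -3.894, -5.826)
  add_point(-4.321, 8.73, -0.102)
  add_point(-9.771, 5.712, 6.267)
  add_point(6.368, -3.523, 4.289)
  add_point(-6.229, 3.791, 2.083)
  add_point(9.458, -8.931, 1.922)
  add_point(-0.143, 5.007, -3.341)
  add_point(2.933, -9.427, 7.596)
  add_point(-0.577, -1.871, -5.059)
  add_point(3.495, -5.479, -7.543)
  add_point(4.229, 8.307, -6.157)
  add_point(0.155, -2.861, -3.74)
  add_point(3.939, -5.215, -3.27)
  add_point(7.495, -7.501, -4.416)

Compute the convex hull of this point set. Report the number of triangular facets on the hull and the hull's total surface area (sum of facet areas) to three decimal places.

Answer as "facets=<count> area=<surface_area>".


facets=22 area=995.152

Hull vertices (13/20): indices [1, 2, 3, 5, 6, 7, 8, 9, 11, 13, 15, 16, 19].

Per-facet area ½‖(b−a)×(c−a)‖:
  f1: (p6, p13, p8) → 137.2795
  f2: (p6, p13, p1) → 34.3254
  f3: (p3, p16, p1) → 119.6999
  f4: (p3, p6, p8) → 37.3137
  f5: (p3, p6, p1) → 26.0322
  f6: (p15, p16, p1) → 73.8796
  f7: (p2, p3, p8) → 30.1339
  f8: (p19, p15, p1) → 15.9358
  f9: (p19, p13, p11) → 26.8629
  f10: (p19, p13, p1) → 101.0984
  f11: (p19, p15, p16) → 36.4868
  f12: (p9, p13, p8) → 70.8565
  f13: (p9, p2, p8) → 72.9488
  f14: (p9, p13, p11) → 24.3673
  f15: (p9, p16, p11) → 47.8484
  f16: (p9, p2, p16) → 40.6137
  f17: (p7, p3, p16) → 3.1971
  f18: (p7, p2, p16) → 30.1429
  f19: (p7, p2, p3) → 14.7792
  f20: (p5, p16, p11) → 11.7617
  f21: (p5, p19, p11) → 4.4951
  f22: (p5, p19, p16) → 35.0938
Σ area = 995.152

Check V−E+F: 13 − 33 + 22 = 2.


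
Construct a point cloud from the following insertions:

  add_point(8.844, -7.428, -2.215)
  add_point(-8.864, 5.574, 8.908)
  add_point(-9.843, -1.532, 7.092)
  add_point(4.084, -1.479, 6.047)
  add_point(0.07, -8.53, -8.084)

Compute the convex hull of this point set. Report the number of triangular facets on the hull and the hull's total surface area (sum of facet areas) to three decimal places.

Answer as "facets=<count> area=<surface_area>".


Hull vertices (5/5): indices [0, 1, 2, 3, 4].

Facet areas (half cross-product norm):
  f1: (p4, p0, p2) → 102.9954
  f2: (p4, p1, p2) → 63.4509
  f3: (p4, p1, p0) → 125.0607
  f4: (p3, p0, p2) → 69.0480
  f5: (p3, p1, p2) → 51.3149
  f6: (p3, p1, p0) → 55.4658
Σ area = 467.336

Euler characteristic 5−9+6 = 2 ✓

facets=6 area=467.336


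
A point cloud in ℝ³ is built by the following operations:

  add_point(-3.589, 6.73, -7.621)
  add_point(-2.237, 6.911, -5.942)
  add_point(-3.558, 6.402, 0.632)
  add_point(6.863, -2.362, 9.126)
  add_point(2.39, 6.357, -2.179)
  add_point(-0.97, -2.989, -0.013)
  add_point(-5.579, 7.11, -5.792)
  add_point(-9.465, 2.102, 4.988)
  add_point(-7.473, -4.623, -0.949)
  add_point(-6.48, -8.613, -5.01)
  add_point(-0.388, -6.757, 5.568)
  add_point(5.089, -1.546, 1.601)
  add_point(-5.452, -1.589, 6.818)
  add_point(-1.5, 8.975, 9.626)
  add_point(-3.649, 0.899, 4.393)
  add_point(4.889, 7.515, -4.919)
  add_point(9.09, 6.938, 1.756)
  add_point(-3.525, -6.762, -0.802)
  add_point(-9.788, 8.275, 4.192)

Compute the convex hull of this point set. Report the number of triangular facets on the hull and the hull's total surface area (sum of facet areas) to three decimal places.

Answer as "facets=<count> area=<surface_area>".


13 of the 19 inputs are extreme points: [0, 3, 6, 7, 8, 9, 10, 11, 12, 13, 15, 16, 18].

Triangle areas on the boundary:
  f1: (p15, p0, p9) → 69.1460
  f2: (p13, p3, p16) → 74.2573
  f3: (p13, p15, p18) → 78.0825
  f4: (p13, p15, p16) → 52.6760
  f5: (p12, p13, p3) → 69.0693
  f6: (p11, p3, p16) → 36.4603
  f7: (p11, p3, p9) → 48.9600
  f8: (p11, p15, p16) → 36.5248
  f9: (p11, p15, p9) → 83.6817
  f10: (p6, p15, p18) → 54.5591
  f11: (p6, p15, p0) → 10.7140
  f12: (p6, p9, p18) → 85.8504
  f13: (p6, p0, p9) → 21.4750
  f14: (p7, p9, p18) → 36.0208
  f15: (p7, p13, p18) → 30.9316
  f16: (p7, p12, p13) → 32.1905
  f17: (p10, p3, p9) → 34.6270
  f18: (p10, p12, p9) → 45.1520
  f19: (p10, p12, p3) → 33.4188
  f20: (p8, p12, p9) → 13.4599
  f21: (p8, p7, p9) → 2.2104
  f22: (p8, p7, p12) → 24.0374
Σ area = 973.505

Euler characteristic 13−33+22 = 2 ✓

facets=22 area=973.505


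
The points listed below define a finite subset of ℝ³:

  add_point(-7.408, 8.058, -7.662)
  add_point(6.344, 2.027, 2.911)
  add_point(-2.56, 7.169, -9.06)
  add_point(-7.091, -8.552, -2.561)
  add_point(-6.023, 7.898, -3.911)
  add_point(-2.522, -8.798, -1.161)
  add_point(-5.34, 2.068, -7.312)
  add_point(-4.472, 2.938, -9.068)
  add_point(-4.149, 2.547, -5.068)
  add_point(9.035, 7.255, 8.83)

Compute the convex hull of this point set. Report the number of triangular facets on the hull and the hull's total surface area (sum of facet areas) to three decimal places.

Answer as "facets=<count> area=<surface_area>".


facets=12 area=609.917

8 of the 10 inputs are extreme points: [0, 1, 2, 3, 4, 5, 7, 9].

Triangle areas on the boundary:
  f1: (p2, p9, p0) → 52.3472
  f2: (p2, p7, p0) → 11.5717
  f3: (p3, p5, p9) → 42.7049
  f4: (p3, p7, p0) → 35.0277
  f5: (p3, p7, p5) → 32.2074
  f6: (p1, p7, p5) → 96.5921
  f7: (p1, p2, p7) → 36.5609
  f8: (p1, p5, p9) → 31.0283
  f9: (p1, p2, p9) → 56.3895
  f10: (p4, p9, p0) → 19.4339
  f11: (p4, p3, p0) → 32.9476
  f12: (p4, p3, p9) → 163.1060
Σ area = 609.917

Euler: V−E+F = 8−18+12 = 2.


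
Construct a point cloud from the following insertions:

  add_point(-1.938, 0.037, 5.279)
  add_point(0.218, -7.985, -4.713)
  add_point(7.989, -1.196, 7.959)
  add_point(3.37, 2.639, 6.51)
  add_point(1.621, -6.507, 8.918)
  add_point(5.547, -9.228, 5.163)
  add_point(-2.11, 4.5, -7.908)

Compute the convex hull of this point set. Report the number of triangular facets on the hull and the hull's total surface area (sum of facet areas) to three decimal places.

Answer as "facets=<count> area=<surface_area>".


Hull vertices (7/7): indices [0, 1, 2, 3, 4, 5, 6].

Facet areas (half cross-product norm):
  f1: (p4, p5, p2) → 24.3520
  f2: (p1, p2, p6) → 106.2024
  f3: (p1, p5, p2) → 47.5443
  f4: (p1, p4, p5) → 33.7003
  f5: (p1, p0, p6) → 76.7972
  f6: (p1, p0, p4) → 52.5311
  f7: (p3, p4, p2) → 25.4903
  f8: (p3, p0, p4) → 24.8284
  f9: (p3, p2, p6) → 39.8785
  f10: (p3, p0, p6) → 41.9437
Σ area = 473.268

Euler characteristic 7−15+10 = 2 ✓

facets=10 area=473.268


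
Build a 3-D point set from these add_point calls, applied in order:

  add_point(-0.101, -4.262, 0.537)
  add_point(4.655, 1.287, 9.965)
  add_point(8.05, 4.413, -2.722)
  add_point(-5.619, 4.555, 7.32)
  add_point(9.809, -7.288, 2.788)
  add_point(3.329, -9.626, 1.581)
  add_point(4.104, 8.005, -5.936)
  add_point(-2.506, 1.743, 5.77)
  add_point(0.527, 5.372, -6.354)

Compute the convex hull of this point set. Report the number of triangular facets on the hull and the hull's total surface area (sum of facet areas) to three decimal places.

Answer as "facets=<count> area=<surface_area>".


8 of the 9 inputs are extreme points: [0, 1, 2, 3, 4, 5, 6, 8].

Area of each hull facet:
  f1: (p1, p6, p3) → 89.3064
  f2: (p1, p5, p3) → 76.7378
  f3: (p1, p5, p4) → 42.9927
  f4: (p8, p6, p3) → 32.1989
  f5: (p8, p6, p4) → 40.4793
  f6: (p8, p5, p4) → 60.0264
  f7: (p2, p6, p4) → 23.2624
  f8: (p2, p1, p4) → 72.3678
  f9: (p2, p1, p6) → 37.3551
  f10: (p0, p5, p3) → 27.0245
  f11: (p0, p8, p3) → 71.5682
  f12: (p0, p8, p5) → 25.6900
Σ area = 599.010

Euler characteristic 8−18+12 = 2 ✓

facets=12 area=599.010


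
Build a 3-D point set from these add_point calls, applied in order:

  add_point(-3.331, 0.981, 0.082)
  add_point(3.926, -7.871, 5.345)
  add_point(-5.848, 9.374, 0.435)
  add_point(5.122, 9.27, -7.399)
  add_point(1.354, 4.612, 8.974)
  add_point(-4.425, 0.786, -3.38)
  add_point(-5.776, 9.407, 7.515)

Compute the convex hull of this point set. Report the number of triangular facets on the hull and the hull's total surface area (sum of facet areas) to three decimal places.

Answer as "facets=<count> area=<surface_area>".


facets=10 area=567.192

7 of the 7 inputs are extreme points: [0, 1, 2, 3, 4, 5, 6].

Facet areas (half cross-product norm):
  f1: (p4, p1, p3) → 115.3906
  f2: (p5, p3, p2) → 59.7150
  f3: (p5, p1, p3) → 98.4341
  f4: (p6, p3, p2) → 39.1170
  f5: (p6, p4, p3) → 75.3560
  f6: (p6, p4, p1) → 44.7900
  f7: (p6, p5, p2) → 30.7785
  f8: (p0, p5, p1) → 19.3736
  f9: (p0, p6, p1) → 67.3713
  f10: (p0, p6, p5) → 16.8664
Σ area = 567.192

Check V−E+F: 7 − 15 + 10 = 2.


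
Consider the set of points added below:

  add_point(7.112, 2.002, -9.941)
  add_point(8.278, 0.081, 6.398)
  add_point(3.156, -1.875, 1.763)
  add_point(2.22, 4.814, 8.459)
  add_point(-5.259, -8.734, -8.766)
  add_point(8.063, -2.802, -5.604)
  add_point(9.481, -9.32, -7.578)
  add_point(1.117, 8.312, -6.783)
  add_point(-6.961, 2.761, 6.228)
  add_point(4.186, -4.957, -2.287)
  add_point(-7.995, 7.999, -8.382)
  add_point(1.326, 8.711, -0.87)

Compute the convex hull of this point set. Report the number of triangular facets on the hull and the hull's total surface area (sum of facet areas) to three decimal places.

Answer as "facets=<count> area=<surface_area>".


facets=14 area=1053.848

Points on the hull: [0, 1, 3, 4, 6, 7, 8, 10, 11] (9 of 12).

Area of each hull facet:
  f1: (p0, p4, p10) → 118.7881
  f2: (p0, p4, p6) → 84.4989
  f3: (p8, p4, p10) → 124.8912
  f4: (p8, p11, p10) → 73.1795
  f5: (p8, p3, p11) → 47.9281
  f6: (p7, p11, p10) → 26.8388
  f7: (p7, p0, p10) → 35.6357
  f8: (p7, p0, p11) → 25.5796
  f9: (p1, p3, p11) → 40.3250
  f10: (p1, p0, p11) → 82.4620
  f11: (p1, p0, p6) → 92.1003
  f12: (p1, p8, p3) → 32.4654
  f13: (p1, p4, p6) → 124.9111
  f14: (p1, p8, p4) → 144.2440
Σ area = 1053.848

Check V−E+F: 9 − 21 + 14 = 2.


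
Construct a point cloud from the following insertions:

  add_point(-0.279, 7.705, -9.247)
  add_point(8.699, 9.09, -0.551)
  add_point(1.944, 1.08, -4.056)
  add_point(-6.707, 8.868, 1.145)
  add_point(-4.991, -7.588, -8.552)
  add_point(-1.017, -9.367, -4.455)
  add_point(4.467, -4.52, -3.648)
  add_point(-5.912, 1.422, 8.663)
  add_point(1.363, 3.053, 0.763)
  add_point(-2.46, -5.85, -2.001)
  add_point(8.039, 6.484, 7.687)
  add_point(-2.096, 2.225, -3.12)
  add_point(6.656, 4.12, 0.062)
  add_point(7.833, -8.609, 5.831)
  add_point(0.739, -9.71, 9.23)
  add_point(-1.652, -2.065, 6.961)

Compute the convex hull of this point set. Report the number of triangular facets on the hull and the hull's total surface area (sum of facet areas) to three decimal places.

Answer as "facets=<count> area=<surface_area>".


Hull vertices (10/16): indices [0, 1, 3, 4, 5, 6, 7, 10, 13, 14].

Triangle areas on the boundary:
  f1: (p0, p1, p3) → 75.2535
  f2: (p4, p0, p3) → 97.8084
  f3: (p10, p1, p3) → 66.0138
  f4: (p13, p10, p1) → 64.7746
  f5: (p13, p10, p14) → 60.1110
  f6: (p7, p10, p3) → 77.0634
  f7: (p7, p10, p14) → 94.8432
  f8: (p7, p4, p3) → 98.5007
  f9: (p7, p4, p14) → 116.6253
  f10: (p6, p13, p1) → 78.9562
  f11: (p6, p0, p1) → 81.5841
  f12: (p6, p4, p0) → 77.1005
  f13: (p5, p4, p14) → 26.2500
  f14: (p5, p13, p14) → 52.0375
  f15: (p5, p6, p4) → 20.4111
  f16: (p5, p6, p13) → 39.8526
Σ area = 1127.186

Check V−E+F: 10 − 24 + 16 = 2.

facets=16 area=1127.186


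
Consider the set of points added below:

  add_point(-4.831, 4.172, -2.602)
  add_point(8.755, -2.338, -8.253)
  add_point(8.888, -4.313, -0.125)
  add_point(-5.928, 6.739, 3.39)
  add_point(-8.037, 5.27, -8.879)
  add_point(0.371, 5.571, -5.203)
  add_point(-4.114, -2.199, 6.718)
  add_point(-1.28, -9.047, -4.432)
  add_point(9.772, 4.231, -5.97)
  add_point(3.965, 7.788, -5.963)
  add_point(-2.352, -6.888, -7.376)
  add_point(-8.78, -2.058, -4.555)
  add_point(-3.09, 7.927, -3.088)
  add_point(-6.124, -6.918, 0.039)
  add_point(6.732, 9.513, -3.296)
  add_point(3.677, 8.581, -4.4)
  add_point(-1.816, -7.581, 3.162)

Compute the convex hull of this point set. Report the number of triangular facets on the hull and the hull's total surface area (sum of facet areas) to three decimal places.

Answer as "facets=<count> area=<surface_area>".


14 of the 17 inputs are extreme points: [1, 2, 3, 4, 6, 7, 8, 9, 10, 11, 12, 13, 14, 16].

Area of each hull facet:
  f1: (p3, p6, p11) → 54.3141
  f2: (p4, p3, p11) → 49.5092
  f3: (p13, p6, p11) → 29.5836
  f4: (p1, p2, p8) → 29.2589
  f5: (p1, p2, p7) → 48.4056
  f6: (p16, p13, p7) → 18.1006
  f7: (p16, p13, p6) → 18.3210
  f8: (p16, p2, p7) → 43.3206
  f9: (p16, p2, p6) → 38.8281
  f10: (p14, p3, p6) → 69.7594
  f11: (p14, p2, p6) → 104.9959
  f12: (p14, p2, p8) → 31.8675
  f13: (p10, p1, p7) → 22.8946
  f14: (p10, p1, p4) → 81.2023
  f15: (p10, p4, p11) → 35.2037
  f16: (p10, p13, p11) → 27.3789
  f17: (p10, p13, p7) → 13.0705
  f18: (p12, p4, p3) → 27.0815
  f19: (p12, p14, p3) → 32.1151
  f20: (p12, p14, p4) → 30.7460
  f21: (p9, p14, p8) → 13.4593
  f22: (p9, p14, p4) → 13.8264
  f23: (p9, p1, p8) → 22.2786
  f24: (p9, p1, p4) → 70.9403
Σ area = 926.462

Euler characteristic 14−36+24 = 2 ✓

facets=24 area=926.462


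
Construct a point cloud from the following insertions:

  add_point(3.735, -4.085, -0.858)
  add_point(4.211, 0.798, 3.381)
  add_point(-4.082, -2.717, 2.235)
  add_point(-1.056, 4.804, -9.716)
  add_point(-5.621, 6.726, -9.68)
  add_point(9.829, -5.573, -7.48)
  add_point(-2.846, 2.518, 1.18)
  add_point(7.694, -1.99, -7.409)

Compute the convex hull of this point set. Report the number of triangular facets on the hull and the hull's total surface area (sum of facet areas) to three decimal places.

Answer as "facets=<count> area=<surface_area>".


Extreme-point indices: [0, 1, 2, 3, 4, 5, 6, 7] — 8 of 8 on the boundary.

Facet areas (half cross-product norm):
  f1: (p3, p5, p4) → 14.4375
  f2: (p3, p1, p4) → 32.8058
  f3: (p2, p5, p4) → 127.0736
  f4: (p7, p1, p5) → 22.5906
  f5: (p7, p3, p5) → 9.8880
  f6: (p7, p3, p1) → 64.9123
  f7: (p6, p1, p4) → 37.6978
  f8: (p6, p2, p4) → 29.1703
  f9: (p6, p2, p1) → 20.7605
  f10: (p0, p1, p5) → 24.7269
  f11: (p0, p2, p5) → 16.6894
  f12: (p0, p2, p1) → 26.4170
Σ area = 427.170

Check V−E+F: 8 − 18 + 12 = 2.

facets=12 area=427.170


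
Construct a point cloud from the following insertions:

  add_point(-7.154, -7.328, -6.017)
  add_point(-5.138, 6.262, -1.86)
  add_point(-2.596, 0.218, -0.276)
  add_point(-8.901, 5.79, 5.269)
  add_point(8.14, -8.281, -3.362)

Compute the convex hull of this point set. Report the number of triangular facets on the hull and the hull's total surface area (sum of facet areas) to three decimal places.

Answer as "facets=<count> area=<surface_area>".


facets=4 area=378.330

4 of the 5 inputs are extreme points: [0, 1, 3, 4].

Per-facet area ½‖(b−a)×(c−a)‖:
  f1: (p0, p4, p3) → 135.1665
  f2: (p1, p4, p3) → 75.0645
  f3: (p1, p0, p3) → 57.4240
  f4: (p1, p0, p4) → 110.6748
Σ area = 378.330

Euler characteristic 4−6+4 = 2 ✓


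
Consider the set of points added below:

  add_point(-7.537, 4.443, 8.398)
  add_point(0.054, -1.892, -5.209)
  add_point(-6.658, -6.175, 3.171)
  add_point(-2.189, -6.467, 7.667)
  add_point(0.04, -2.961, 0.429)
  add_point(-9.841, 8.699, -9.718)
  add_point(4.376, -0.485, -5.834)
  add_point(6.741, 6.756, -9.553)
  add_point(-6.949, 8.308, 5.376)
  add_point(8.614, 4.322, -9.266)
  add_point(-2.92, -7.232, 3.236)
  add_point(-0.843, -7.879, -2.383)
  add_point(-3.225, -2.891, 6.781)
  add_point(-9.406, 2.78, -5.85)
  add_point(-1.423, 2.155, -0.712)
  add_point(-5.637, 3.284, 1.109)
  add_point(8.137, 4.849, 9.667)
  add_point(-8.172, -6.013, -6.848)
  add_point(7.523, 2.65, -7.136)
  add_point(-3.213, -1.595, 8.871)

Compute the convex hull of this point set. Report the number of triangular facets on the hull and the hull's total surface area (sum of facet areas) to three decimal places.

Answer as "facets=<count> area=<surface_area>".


Hull vertices (14/20): indices [0, 2, 3, 5, 7, 8, 9, 10, 11, 13, 16, 17, 18, 19].

Per-facet area ½‖(b−a)×(c−a)‖:
  f1: (p17, p9, p5) → 134.6896
  f2: (p17, p11, p9) → 73.7984
  f3: (p7, p9, p5) → 18.4952
  f4: (p7, p16, p9) → 29.1757
  f5: (p18, p11, p9) → 9.6894
  f6: (p18, p16, p9) → 19.1183
  f7: (p18, p16, p11) → 118.1526
  f8: (p8, p0, p5) → 30.4438
  f9: (p8, p0, p16) → 38.7089
  f10: (p8, p7, p5) → 125.7606
  f11: (p8, p7, p16) → 145.4362
  f12: (p3, p16, p11) → 78.2998
  f13: (p13, p0, p5) → 45.7671
  f14: (p13, p17, p5) → 20.2034
  f15: (p19, p0, p16) → 48.3669
  f16: (p19, p3, p16) → 31.8427
  f17: (p19, p3, p0) → 9.2947
  f18: (p10, p17, p11) → 26.1025
  f19: (p10, p3, p11) → 6.7726
  f20: (p2, p3, p0) → 36.7434
  f21: (p2, p13, p0) → 72.9446
  f22: (p2, p13, p17) → 45.1499
  f23: (p2, p10, p17) → 19.4174
  f24: (p2, p10, p3) → 8.7801
Σ area = 1193.154

Euler characteristic 14−36+24 = 2 ✓

facets=24 area=1193.154


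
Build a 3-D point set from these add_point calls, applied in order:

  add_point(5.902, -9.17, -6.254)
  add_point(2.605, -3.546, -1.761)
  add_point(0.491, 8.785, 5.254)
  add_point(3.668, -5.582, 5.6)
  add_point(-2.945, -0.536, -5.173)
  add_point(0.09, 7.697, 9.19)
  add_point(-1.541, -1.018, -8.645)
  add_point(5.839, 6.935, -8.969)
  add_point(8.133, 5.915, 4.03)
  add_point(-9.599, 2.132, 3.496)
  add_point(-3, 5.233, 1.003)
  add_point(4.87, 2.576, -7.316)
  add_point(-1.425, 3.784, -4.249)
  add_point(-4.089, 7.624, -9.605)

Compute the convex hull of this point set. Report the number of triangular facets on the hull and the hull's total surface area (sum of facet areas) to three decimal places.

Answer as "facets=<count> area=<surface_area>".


Extreme-point indices: [0, 2, 3, 5, 6, 7, 8, 9, 13] — 9 of 14 on the boundary.

Area of each hull facet:
  f1: (p3, p0, p9) → 96.1183
  f2: (p3, p0, p8) → 77.9785
  f3: (p2, p13, p9) → 86.3913
  f4: (p6, p0, p9) → 79.2891
  f5: (p6, p13, p9) → 65.0842
  f6: (p7, p0, p8) → 104.9578
  f7: (p7, p2, p8) → 54.5936
  f8: (p7, p2, p13) → 72.8823
  f9: (p7, p6, p0) → 61.0660
  f10: (p7, p6, p13) → 42.2760
  f11: (p5, p3, p8) → 59.2730
  f12: (p5, p2, p8) → 16.7669
  f13: (p5, p3, p9) → 83.9803
  f14: (p5, p2, p9) → 24.9616
Σ area = 925.619

Check V−E+F: 9 − 21 + 14 = 2.

facets=14 area=925.619


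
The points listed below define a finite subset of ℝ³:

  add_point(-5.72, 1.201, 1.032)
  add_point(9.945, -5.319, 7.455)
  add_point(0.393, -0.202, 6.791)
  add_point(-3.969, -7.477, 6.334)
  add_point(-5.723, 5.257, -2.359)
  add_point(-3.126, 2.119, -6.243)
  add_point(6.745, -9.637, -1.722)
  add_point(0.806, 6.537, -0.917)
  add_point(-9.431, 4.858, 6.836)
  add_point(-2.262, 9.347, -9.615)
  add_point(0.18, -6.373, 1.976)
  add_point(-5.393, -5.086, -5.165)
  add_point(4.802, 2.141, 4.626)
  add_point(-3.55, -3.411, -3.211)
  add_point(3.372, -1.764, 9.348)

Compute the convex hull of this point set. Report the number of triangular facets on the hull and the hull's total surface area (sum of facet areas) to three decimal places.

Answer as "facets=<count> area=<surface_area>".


Hull vertices (10/15): indices [1, 3, 4, 6, 7, 8, 9, 11, 12, 14].

Per-facet area ½‖(b−a)×(c−a)‖:
  f1: (p6, p9, p1) → 118.9655
  f2: (p11, p6, p9) → 101.1823
  f3: (p12, p9, p1) → 51.1162
  f4: (p3, p6, p1) → 67.9203
  f5: (p3, p11, p8) → 78.2879
  f6: (p3, p11, p6) → 71.7451
  f7: (p4, p9, p8) → 18.8359
  f8: (p4, p11, p8) → 51.9477
  f9: (p4, p11, p9) → 47.2230
  f10: (p14, p12, p8) → 44.9966
  f11: (p14, p12, p1) → 24.1500
  f12: (p14, p3, p8) → 64.0459
  f13: (p14, p3, p1) → 36.0117
  f14: (p7, p9, p8) → 59.0170
  f15: (p7, p12, p8) → 52.4011
  f16: (p7, p12, p9) → 14.4370
Σ area = 902.283

Euler characteristic 10−24+16 = 2 ✓

facets=16 area=902.283


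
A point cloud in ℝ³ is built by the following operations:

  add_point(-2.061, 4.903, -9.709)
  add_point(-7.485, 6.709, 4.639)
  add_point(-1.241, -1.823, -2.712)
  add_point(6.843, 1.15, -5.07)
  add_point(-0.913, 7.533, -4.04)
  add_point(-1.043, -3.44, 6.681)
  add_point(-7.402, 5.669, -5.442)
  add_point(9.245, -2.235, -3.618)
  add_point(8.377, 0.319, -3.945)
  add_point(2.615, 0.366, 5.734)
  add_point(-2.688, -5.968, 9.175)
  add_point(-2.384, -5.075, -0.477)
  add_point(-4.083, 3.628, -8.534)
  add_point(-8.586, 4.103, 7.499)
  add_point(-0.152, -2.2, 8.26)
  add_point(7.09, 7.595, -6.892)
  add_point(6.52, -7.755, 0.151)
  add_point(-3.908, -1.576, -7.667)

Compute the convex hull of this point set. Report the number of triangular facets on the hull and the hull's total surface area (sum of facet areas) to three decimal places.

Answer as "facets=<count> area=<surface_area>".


facets=26 area=853.917

Extreme-point indices: [0, 1, 4, 6, 7, 8, 9, 10, 11, 12, 13, 14, 15, 16, 17] — 15 of 18 on the boundary.

Triangle areas on the boundary:
  f1: (p0, p15, p7) → 52.6128
  f2: (p1, p9, p13) → 23.7086
  f3: (p1, p9, p15) → 90.8652
  f4: (p6, p1, p13) → 15.6135
  f5: (p17, p0, p7) → 48.1392
  f6: (p17, p6, p13) → 53.5410
  f7: (p8, p15, p7) → 3.1716
  f8: (p8, p9, p7) → 15.2726
  f9: (p8, p9, p15) → 43.5840
  f10: (p10, p17, p13) → 94.8384
  f11: (p10, p17, p11) → 16.1202
  f12: (p4, p1, p15) → 25.5614
  f13: (p4, p6, p1) → 34.0680
  f14: (p4, p0, p15) → 26.7761
  f15: (p4, p6, p0) → 19.4134
  f16: (p16, p17, p7) → 48.9983
  f17: (p16, p17, p11) → 35.3595
  f18: (p16, p10, p11) → 45.1000
  f19: (p16, p9, p7) → 37.6890
  f20: (p12, p6, p0) → 5.3759
  f21: (p12, p17, p0) → 6.0083
  f22: (p12, p17, p6) → 12.4176
  f23: (p14, p16, p9) → 23.9825
  f24: (p14, p16, p10) → 27.4678
  f25: (p14, p9, p13) → 23.8252
  f26: (p14, p10, p13) → 24.4072
Σ area = 853.917

Euler: V−E+F = 15−39+26 = 2.


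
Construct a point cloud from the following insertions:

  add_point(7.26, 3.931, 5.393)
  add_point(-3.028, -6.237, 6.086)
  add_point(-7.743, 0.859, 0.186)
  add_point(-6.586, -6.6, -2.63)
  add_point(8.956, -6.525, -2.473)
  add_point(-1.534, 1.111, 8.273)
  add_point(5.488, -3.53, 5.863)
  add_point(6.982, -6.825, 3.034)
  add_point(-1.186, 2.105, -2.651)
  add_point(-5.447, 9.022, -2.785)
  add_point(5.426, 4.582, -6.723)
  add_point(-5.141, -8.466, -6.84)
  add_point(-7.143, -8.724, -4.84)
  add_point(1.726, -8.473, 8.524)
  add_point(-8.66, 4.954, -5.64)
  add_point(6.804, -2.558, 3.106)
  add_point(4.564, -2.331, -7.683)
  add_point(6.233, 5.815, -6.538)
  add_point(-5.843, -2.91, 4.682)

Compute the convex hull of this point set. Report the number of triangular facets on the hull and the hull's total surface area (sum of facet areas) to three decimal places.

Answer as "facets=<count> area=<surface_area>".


Hull vertices (16/19): indices [0, 1, 2, 4, 5, 6, 7, 9, 10, 11, 12, 13, 14, 16, 17, 18].

Per-facet area ½‖(b−a)×(c−a)‖:
  f1: (p7, p13, p4) → 9.8219
  f2: (p7, p0, p4) → 31.9315
  f3: (p11, p16, p4) → 45.6319
  f4: (p11, p13, p4) → 94.7237
  f5: (p11, p13, p12) → 22.3517
  f6: (p11, p12, p14) → 19.5578
  f7: (p11, p16, p14) → 76.6102
  f8: (p17, p0, p4) → 71.3063
  f9: (p17, p16, p4) → 31.9186
  f10: (p17, p9, p0) → 75.6867
  f11: (p17, p9, p14) → 36.8846
  f12: (p1, p13, p12) → 27.9657
  f13: (p1, p18, p12) → 25.6882
  f14: (p5, p0, p13) → 48.9778
  f15: (p5, p1, p13) → 22.5305
  f16: (p5, p1, p18) → 15.6857
  f17: (p5, p9, p0) → 67.7177
  f18: (p6, p0, p13) → 13.1230
  f19: (p6, p7, p13) → 15.4383
  f20: (p6, p7, p0) → 14.3211
  f21: (p2, p9, p14) → 21.1954
  f22: (p2, p12, p14) → 38.5505
  f23: (p2, p18, p12) → 32.6028
  f24: (p2, p5, p18) → 20.7796
  f25: (p2, p5, p9) → 45.6561
  f26: (p10, p16, p14) → 49.5090
  f27: (p10, p17, p14) → 9.0261
  f28: (p10, p17, p16) → 2.2793
Σ area = 987.472

Euler: V−E+F = 16−42+28 = 2.

facets=28 area=987.472


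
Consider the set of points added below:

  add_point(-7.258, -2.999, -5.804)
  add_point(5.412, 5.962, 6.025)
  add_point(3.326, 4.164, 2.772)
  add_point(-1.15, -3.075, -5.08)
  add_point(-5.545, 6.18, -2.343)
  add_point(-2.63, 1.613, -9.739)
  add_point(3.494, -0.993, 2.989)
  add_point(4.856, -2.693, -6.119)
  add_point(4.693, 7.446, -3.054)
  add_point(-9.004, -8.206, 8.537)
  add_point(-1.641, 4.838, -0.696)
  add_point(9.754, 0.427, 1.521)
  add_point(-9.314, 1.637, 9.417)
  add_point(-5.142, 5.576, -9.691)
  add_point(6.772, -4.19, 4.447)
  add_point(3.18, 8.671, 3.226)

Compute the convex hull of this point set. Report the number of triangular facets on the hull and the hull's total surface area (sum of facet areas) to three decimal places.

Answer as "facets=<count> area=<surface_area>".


Extreme-point indices: [0, 1, 4, 5, 7, 8, 9, 11, 12, 13, 14, 15] — 12 of 16 on the boundary.

Per-facet area ½‖(b−a)×(c−a)‖:
  f1: (p1, p9, p12) → 75.7059
  f2: (p1, p15, p12) → 34.7983
  f3: (p0, p9, p12) → 73.4885
  f4: (p4, p15, p12) → 69.2304
  f5: (p8, p1, p11) → 35.5936
  f6: (p8, p1, p15) → 13.7190
  f7: (p14, p1, p11) → 26.0043
  f8: (p14, p1, p9) → 86.7383
  f9: (p13, p8, p5) → 26.8720
  f10: (p13, p0, p5) → 17.6003
  f11: (p13, p4, p15) → 34.1527
  f12: (p13, p8, p15) → 36.7098
  f13: (p13, p0, p12) → 76.4911
  f14: (p13, p4, p12) → 23.3605
  f15: (p7, p0, p5) → 35.7096
  f16: (p7, p14, p11) → 29.6911
  f17: (p7, p0, p9) → 92.0726
  f18: (p7, p14, p9) → 90.4959
  f19: (p7, p8, p11) → 42.9871
  f20: (p7, p8, p5) → 46.6338
Σ area = 968.055

Euler: V−E+F = 12−30+20 = 2.

facets=20 area=968.055


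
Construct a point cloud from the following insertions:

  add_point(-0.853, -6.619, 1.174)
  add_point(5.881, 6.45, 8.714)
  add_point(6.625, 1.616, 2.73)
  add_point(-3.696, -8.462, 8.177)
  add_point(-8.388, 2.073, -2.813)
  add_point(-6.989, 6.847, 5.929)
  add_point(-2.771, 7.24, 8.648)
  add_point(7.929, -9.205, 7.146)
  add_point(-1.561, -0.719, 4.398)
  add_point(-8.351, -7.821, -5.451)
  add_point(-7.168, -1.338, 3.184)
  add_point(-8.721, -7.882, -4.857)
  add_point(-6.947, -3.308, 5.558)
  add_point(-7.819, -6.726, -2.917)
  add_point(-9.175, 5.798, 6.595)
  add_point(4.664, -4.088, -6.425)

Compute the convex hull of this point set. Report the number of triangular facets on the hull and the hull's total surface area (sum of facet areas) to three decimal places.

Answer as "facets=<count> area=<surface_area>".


Extreme-point indices: [1, 2, 3, 4, 5, 6, 7, 9, 11, 12, 14, 15] — 12 of 16 on the boundary.

Area of each hull facet:
  f1: (p3, p1, p7) → 90.9019
  f2: (p3, p11, p7) → 78.5334
  f3: (p2, p1, p7) → 43.4142
  f4: (p2, p15, p7) → 63.7796
  f5: (p2, p15, p1) → 12.5971
  f6: (p9, p15, p7) → 100.7770
  f7: (p9, p11, p7) → 7.2051
  f8: (p6, p3, p14) → 52.0626
  f9: (p6, p3, p1) → 68.3253
  f10: (p6, p5, p14) → 4.9755
  f11: (p6, p5, p1) → 12.1496
  f12: (p12, p11, p14) → 48.5760
  f13: (p12, p3, p14) → 17.7859
  f14: (p12, p3, p11) → 37.8848
  f15: (p4, p9, p15) → 67.4043
  f16: (p4, p15, p1) → 127.3622
  f17: (p4, p5, p1) → 63.0903
  f18: (p4, p5, p14) → 12.5959
  f19: (p4, p11, p14) → 43.3249
  f20: (p4, p9, p11) → 3.5632
Σ area = 956.309

Euler characteristic 12−30+20 = 2 ✓

facets=20 area=956.309


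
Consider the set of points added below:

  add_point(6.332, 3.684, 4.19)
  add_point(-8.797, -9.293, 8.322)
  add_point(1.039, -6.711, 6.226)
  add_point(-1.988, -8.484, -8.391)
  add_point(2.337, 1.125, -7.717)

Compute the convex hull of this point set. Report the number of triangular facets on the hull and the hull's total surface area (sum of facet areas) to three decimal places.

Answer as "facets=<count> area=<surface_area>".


facets=6 area=498.198

Hull vertices (5/5): indices [0, 1, 2, 3, 4].

Area of each hull facet:
  f1: (p2, p0, p1) → 45.2748
  f2: (p2, p3, p1) → 78.0169
  f3: (p2, p3, p0) → 88.9689
  f4: (p4, p0, p1) → 128.5476
  f5: (p4, p3, p1) → 94.4866
  f6: (p4, p3, p0) → 62.9033
Σ area = 498.198

Euler: V−E+F = 5−9+6 = 2.


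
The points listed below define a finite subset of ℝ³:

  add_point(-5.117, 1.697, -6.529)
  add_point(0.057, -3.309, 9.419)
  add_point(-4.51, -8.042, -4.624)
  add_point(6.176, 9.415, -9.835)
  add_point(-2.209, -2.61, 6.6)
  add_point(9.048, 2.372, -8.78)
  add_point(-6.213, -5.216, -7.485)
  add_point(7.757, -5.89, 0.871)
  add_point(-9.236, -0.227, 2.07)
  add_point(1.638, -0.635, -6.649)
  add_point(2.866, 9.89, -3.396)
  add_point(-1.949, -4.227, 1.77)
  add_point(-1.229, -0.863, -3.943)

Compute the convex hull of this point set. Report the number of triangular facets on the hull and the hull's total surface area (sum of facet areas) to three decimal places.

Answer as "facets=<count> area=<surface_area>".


facets=14 area=828.819

Extreme-point indices: [0, 1, 2, 3, 5, 6, 7, 8, 10] — 9 of 13 on the boundary.

Per-facet area ½‖(b−a)×(c−a)‖:
  f1: (p1, p2, p8) → 68.6693
  f2: (p7, p2, p5) → 86.3722
  f3: (p7, p1, p2) → 77.4645
  f4: (p10, p0, p8) → 56.6518
  f5: (p10, p1, p8) → 100.0947
  f6: (p10, p7, p5) → 71.0123
  f7: (p10, p7, p1) → 98.3833
  f8: (p6, p2, p5) → 37.3202
  f9: (p6, p2, p8) → 24.1079
  f10: (p6, p0, p8) → 34.0201
  f11: (p3, p6, p5) → 65.3956
  f12: (p3, p6, p0) → 38.6246
  f13: (p3, p10, p5) → 27.6919
  f14: (p3, p10, p0) → 43.0105
Σ area = 828.819

Check V−E+F: 9 − 21 + 14 = 2.


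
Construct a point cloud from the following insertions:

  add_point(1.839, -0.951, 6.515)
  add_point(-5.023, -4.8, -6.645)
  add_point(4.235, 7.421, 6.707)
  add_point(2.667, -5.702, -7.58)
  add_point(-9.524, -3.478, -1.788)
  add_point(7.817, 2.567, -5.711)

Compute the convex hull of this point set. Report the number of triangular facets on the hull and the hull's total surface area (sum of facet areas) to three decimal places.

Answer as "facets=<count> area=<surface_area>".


facets=8 area=490.632

Extreme-point indices: [0, 1, 2, 3, 4, 5] — 6 of 6 on the boundary.

Triangle areas on the boundary:
  f1: (p2, p5, p4) → 123.0577
  f2: (p0, p3, p4) → 88.1200
  f3: (p0, p2, p4) → 57.0375
  f4: (p0, p3, p5) → 67.2125
  f5: (p0, p2, p5) → 57.6070
  f6: (p1, p5, p4) → 45.1057
  f7: (p1, p3, p4) → 16.9231
  f8: (p1, p3, p5) → 35.5689
Σ area = 490.632

Check V−E+F: 6 − 12 + 8 = 2.


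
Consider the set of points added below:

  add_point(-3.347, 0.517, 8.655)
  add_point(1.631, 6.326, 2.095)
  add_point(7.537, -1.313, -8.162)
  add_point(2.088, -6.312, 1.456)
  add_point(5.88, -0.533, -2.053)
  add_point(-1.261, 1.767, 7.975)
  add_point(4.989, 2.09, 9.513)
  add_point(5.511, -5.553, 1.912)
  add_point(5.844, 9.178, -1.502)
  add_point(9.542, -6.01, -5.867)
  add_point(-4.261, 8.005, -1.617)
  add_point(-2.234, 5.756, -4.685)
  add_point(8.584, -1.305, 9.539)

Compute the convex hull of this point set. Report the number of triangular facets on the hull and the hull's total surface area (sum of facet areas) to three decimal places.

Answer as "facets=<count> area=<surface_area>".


facets=18 area=703.995

Extreme-point indices: [0, 2, 3, 5, 6, 7, 8, 9, 10, 11, 12] — 11 of 13 on the boundary.

Per-facet area ½‖(b−a)×(c−a)‖:
  f1: (p12, p8, p9) → 109.9492
  f2: (p2, p8, p9) → 29.7192
  f3: (p3, p0, p12) → 58.5565
  f4: (p3, p0, p10) → 71.5389
  f5: (p3, p2, p9) → 29.2192
  f6: (p6, p12, p8) → 30.6602
  f7: (p6, p0, p12) → 17.1022
  f8: (p6, p8, p10) → 66.3082
  f9: (p7, p12, p9) → 32.4176
  f10: (p7, p3, p9) → 14.6979
  f11: (p7, p3, p12) → 13.9128
  f12: (p11, p3, p10) → 29.4214
  f13: (p11, p3, p2) → 71.6771
  f14: (p11, p8, p10) → 20.1060
  f15: (p11, p2, p8) → 54.3441
  f16: (p5, p0, p10) → 14.3803
  f17: (p5, p6, p10) → 34.7120
  f18: (p5, p6, p0) → 5.2720
Σ area = 703.995

Euler characteristic 11−27+18 = 2 ✓


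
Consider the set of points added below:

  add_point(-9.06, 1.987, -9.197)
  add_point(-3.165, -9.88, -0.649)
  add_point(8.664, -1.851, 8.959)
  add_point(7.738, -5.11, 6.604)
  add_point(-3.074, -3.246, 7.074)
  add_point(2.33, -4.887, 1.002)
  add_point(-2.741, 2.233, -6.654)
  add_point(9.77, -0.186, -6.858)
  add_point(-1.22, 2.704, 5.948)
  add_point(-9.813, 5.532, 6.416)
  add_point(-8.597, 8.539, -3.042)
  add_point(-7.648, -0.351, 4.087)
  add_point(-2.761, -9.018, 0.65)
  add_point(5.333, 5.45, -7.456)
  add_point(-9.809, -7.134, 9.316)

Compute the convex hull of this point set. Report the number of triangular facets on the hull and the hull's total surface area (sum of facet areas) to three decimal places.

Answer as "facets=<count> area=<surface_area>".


Points on the hull: [0, 1, 2, 3, 7, 9, 10, 13, 14] (9 of 15).

Per-facet area ½‖(b−a)×(c−a)‖:
  f1: (p0, p1, p7) → 128.5643
  f2: (p10, p0, p9) → 40.8060
  f3: (p14, p2, p9) → 120.1486
  f4: (p14, p0, p9) → 104.1324
  f5: (p14, p0, p1) → 96.6453
  f6: (p3, p1, p7) → 97.4780
  f7: (p3, p2, p7) → 29.0630
  f8: (p3, p14, p1) → 85.3801
  f9: (p3, p14, p2) → 35.9371
  f10: (p13, p0, p7) → 48.6087
  f11: (p13, p10, p0) → 64.0258
  f12: (p13, p2, p7) → 56.9523
  f13: (p13, p2, p9) → 165.5476
  f14: (p13, p10, p9) → 70.4648
Σ area = 1143.754

Euler: V−E+F = 9−21+14 = 2.

facets=14 area=1143.754


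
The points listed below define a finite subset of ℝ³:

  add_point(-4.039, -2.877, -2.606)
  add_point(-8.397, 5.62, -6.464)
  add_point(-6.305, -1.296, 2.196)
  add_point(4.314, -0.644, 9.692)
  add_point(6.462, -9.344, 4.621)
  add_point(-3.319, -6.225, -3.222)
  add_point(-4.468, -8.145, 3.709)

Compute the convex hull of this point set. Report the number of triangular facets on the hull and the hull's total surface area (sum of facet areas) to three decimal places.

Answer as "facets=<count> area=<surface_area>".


facets=8 area=446.120

Points on the hull: [1, 2, 3, 4, 5, 6] (6 of 7).

Facet areas (half cross-product norm):
  f1: (p3, p4, p1) → 110.6368
  f2: (p6, p3, p4) → 54.8830
  f3: (p5, p4, p1) → 65.0449
  f4: (p5, p6, p1) → 44.2075
  f5: (p5, p6, p4) → 40.1309
  f6: (p2, p3, p1) → 60.6614
  f7: (p2, p6, p1) → 25.2547
  f8: (p2, p6, p3) → 45.3006
Σ area = 446.120

Euler: V−E+F = 6−12+8 = 2.


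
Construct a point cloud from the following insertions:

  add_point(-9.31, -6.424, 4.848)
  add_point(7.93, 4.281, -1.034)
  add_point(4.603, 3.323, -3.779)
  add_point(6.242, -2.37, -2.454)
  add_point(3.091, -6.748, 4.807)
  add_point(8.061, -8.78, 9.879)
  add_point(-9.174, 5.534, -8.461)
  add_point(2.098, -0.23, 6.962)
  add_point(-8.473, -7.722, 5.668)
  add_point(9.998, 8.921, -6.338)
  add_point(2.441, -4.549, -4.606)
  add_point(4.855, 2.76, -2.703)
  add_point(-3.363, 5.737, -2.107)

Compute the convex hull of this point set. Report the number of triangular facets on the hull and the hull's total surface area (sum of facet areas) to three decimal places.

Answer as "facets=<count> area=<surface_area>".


Points on the hull: [0, 3, 5, 6, 7, 8, 9, 10, 12] (9 of 13).

Triangle areas on the boundary:
  f1: (p10, p6, p9) → 120.1456
  f2: (p7, p5, p9) → 90.7747
  f3: (p8, p6, p0) → 8.4576
  f4: (p8, p10, p6) → 118.2987
  f5: (p8, p10, p5) → 112.5674
  f6: (p8, p7, p0) → 11.3843
  f7: (p8, p7, p5) → 70.4600
  f8: (p3, p5, p9) → 66.9288
  f9: (p3, p10, p9) → 26.4652
  f10: (p3, p10, p5) → 32.7956
  f11: (p12, p6, p0) → 65.4435
  f12: (p12, p7, p0) → 76.7513
  f13: (p12, p6, p9) → 56.3038
  f14: (p12, p7, p9) → 86.9767
Σ area = 943.753

Euler characteristic 9−21+14 = 2 ✓

facets=14 area=943.753


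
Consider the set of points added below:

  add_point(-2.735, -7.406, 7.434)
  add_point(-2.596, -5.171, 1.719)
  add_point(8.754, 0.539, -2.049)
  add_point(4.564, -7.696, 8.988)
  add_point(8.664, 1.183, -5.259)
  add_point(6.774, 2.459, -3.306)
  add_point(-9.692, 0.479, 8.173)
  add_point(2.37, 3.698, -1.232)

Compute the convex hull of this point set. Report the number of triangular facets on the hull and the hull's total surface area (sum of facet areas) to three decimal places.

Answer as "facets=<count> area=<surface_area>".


Points on the hull: [0, 1, 2, 3, 4, 5, 6, 7] (8 of 8).

Triangle areas on the boundary:
  f1: (p4, p3, p2) → 12.1856
  f2: (p1, p4, p3) → 76.9016
  f3: (p7, p3, p6) → 108.5171
  f4: (p7, p3, p2) → 51.3682
  f5: (p7, p1, p6) → 58.8776
  f6: (p7, p1, p4) → 40.4019
  f7: (p0, p3, p6) → 29.5897
  f8: (p0, p1, p6) → 31.7488
  f9: (p0, p1, p3) → 22.5213
  f10: (p5, p4, p2) → 4.1487
  f11: (p5, p7, p2) → 6.3184
  f12: (p5, p7, p4) → 2.8596
Σ area = 445.438

Euler characteristic 8−18+12 = 2 ✓

facets=12 area=445.438
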